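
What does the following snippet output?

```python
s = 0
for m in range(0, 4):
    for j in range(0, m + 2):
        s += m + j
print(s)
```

46

m=0,j=0: s = 0+0 = 0
m=0,j=1: s = 0+1 = 1
m=1,j=0: s = 1+1 = 2
m=1,j=1: s = 2+2 = 4
m=1,j=2: s = 4+3 = 7
m=2,j=0: s = 7+2 = 9
m=2,j=1: s = 9+3 = 12
m=2,j=2: s = 12+4 = 16
m=2,j=3: s = 16+5 = 21
m=3,j=0: s = 21+3 = 24
m=3,j=1: s = 24+4 = 28
m=3,j=2: s = 28+5 = 33
m=3,j=3: s = 33+6 = 39
m=3,j=4: s = 39+7 = 46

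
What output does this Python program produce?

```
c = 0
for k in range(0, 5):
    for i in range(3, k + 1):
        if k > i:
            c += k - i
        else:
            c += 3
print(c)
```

k=3,i=3: not 3>3, c = 0+3 = 3
k=4,i=3: 4>3, c = 3+1 = 4
k=4,i=4: not 4>4, c = 4+3 = 7

7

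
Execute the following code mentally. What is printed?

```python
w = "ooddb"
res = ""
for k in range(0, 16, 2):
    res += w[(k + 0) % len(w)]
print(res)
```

k=0: add w[0]='o' → 'o'
k=2: add w[2]='d' → 'od'
k=4: add w[4]='b' → 'odb'
k=6: add w[1]='o' → 'odbo'
k=8: add w[3]='d' → 'odbod'
k=10: add w[0]='o' → 'odbodo'
k=12: add w[2]='d' → 'odbodod'
k=14: add w[4]='b' → 'odbododb'

odbododb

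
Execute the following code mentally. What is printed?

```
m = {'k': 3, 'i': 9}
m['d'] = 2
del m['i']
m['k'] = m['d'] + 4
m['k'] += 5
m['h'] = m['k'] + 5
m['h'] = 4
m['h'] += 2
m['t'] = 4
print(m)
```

m['d'] = 2 → {'k': 3, 'i': 9, 'd': 2}
del 'i' → {'k': 3, 'd': 2}
m['k'] = m['d']+4 = 6 → {'k': 6, 'd': 2}
m['k'] = 6+5 = 11 → {'k': 11, 'd': 2}
m['h'] = m['k']+5 = 16 → {'k': 11, 'd': 2, 'h': 16}
m['h'] = 4 → {'k': 11, 'd': 2, 'h': 4}
m['h'] = 4+2 = 6 → {'k': 11, 'd': 2, 'h': 6}
m['t'] = 4 → {'k': 11, 'd': 2, 'h': 6, 't': 4}

{'k': 11, 'd': 2, 'h': 6, 't': 4}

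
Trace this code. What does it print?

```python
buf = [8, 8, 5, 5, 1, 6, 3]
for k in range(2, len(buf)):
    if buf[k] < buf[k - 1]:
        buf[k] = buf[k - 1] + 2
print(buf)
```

[8, 8, 10, 12, 14, 16, 18]

k=2: 5<8, buf[2] = 8+2 = 10 → [8, 8, 10, 5, 1, 6, 3]
k=3: 5<10, buf[3] = 10+2 = 12 → [8, 8, 10, 12, 1, 6, 3]
k=4: 1<12, buf[4] = 12+2 = 14 → [8, 8, 10, 12, 14, 6, 3]
k=5: 6<14, buf[5] = 14+2 = 16 → [8, 8, 10, 12, 14, 16, 3]
k=6: 3<16, buf[6] = 16+2 = 18 → [8, 8, 10, 12, 14, 16, 18]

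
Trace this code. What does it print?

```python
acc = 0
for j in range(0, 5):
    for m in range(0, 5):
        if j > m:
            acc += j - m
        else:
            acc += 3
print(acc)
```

65

j=0,m=0: not 0>0, acc = 0+3 = 3
j=0,m=1: not 0>1, acc = 3+3 = 6
j=0,m=2: not 0>2, acc = 6+3 = 9
j=0,m=3: not 0>3, acc = 9+3 = 12
j=0,m=4: not 0>4, acc = 12+3 = 15
j=1,m=0: 1>0, acc = 15+1 = 16
j=1,m=1: not 1>1, acc = 16+3 = 19
j=1,m=2: not 1>2, acc = 19+3 = 22
j=1,m=3: not 1>3, acc = 22+3 = 25
j=1,m=4: not 1>4, acc = 25+3 = 28
j=2,m=0: 2>0, acc = 28+2 = 30
j=2,m=1: 2>1, acc = 30+1 = 31
j=2,m=2: not 2>2, acc = 31+3 = 34
j=2,m=3: not 2>3, acc = 34+3 = 37
j=2,m=4: not 2>4, acc = 37+3 = 40
j=3,m=0: 3>0, acc = 40+3 = 43
j=3,m=1: 3>1, acc = 43+2 = 45
j=3,m=2: 3>2, acc = 45+1 = 46
j=3,m=3: not 3>3, acc = 46+3 = 49
j=3,m=4: not 3>4, acc = 49+3 = 52
j=4,m=0: 4>0, acc = 52+4 = 56
j=4,m=1: 4>1, acc = 56+3 = 59
j=4,m=2: 4>2, acc = 59+2 = 61
j=4,m=3: 4>3, acc = 61+1 = 62
j=4,m=4: not 4>4, acc = 62+3 = 65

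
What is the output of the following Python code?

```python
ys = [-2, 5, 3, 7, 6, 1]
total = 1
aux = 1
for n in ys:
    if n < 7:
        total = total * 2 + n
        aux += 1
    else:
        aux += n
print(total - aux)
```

52

n=-2: <7, total = 1*2+(-2) = 0; aux=2
n=5: <7, total = 0*2+5 = 5; aux=3
n=3: <7, total = 5*2+3 = 13; aux=4
n=7: not <7; aux=11
n=6: <7, total = 13*2+6 = 32; aux=12
n=1: <7, total = 32*2+1 = 65; aux=13
total-aux = 65-13 = 52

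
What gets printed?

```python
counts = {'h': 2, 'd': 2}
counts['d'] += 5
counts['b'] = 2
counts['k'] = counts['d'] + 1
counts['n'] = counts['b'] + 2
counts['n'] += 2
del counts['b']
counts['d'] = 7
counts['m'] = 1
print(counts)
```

counts['d'] = 2+5 = 7 → {'h': 2, 'd': 7}
counts['b'] = 2 → {'h': 2, 'd': 7, 'b': 2}
counts['k'] = counts['d']+1 = 8 → {'h': 2, 'd': 7, 'b': 2, 'k': 8}
counts['n'] = counts['b']+2 = 4 → {'h': 2, 'd': 7, 'b': 2, 'k': 8, 'n': 4}
counts['n'] = 4+2 = 6 → {'h': 2, 'd': 7, 'b': 2, 'k': 8, 'n': 6}
del 'b' → {'h': 2, 'd': 7, 'k': 8, 'n': 6}
counts['d'] = 7 → {'h': 2, 'd': 7, 'k': 8, 'n': 6}
counts['m'] = 1 → {'h': 2, 'd': 7, 'k': 8, 'n': 6, 'm': 1}

{'h': 2, 'd': 7, 'k': 8, 'n': 6, 'm': 1}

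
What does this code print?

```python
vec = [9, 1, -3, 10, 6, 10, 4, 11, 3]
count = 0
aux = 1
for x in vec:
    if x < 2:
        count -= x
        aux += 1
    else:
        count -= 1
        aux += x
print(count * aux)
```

-280

x=9: not <2, count = 0-1 = -1; aux=10
x=1: <2, count = (-1)-1 = -2; aux=11
x=-3: <2, count = (-2)-(-3) = 1; aux=12
x=10: not <2, count = 1-1 = 0; aux=22
x=6: not <2, count = 0-1 = -1; aux=28
x=10: not <2, count = (-1)-1 = -2; aux=38
x=4: not <2, count = (-2)-1 = -3; aux=42
x=11: not <2, count = (-3)-1 = -4; aux=53
x=3: not <2, count = (-4)-1 = -5; aux=56
count*aux = (-5)*56 = -280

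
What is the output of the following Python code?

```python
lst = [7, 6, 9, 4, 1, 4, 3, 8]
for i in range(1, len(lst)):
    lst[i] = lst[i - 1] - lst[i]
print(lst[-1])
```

i=1: lst[1] = 7-6 = 1 → [7, 1, 9, 4, 1, 4, 3, 8]
i=2: lst[2] = 1-9 = -8 → [7, 1, -8, 4, 1, 4, 3, 8]
i=3: lst[3] = (-8)-4 = -12 → [7, 1, -8, -12, 1, 4, 3, 8]
i=4: lst[4] = (-12)-1 = -13 → [7, 1, -8, -12, -13, 4, 3, 8]
i=5: lst[5] = (-13)-4 = -17 → [7, 1, -8, -12, -13, -17, 3, 8]
i=6: lst[6] = (-17)-3 = -20 → [7, 1, -8, -12, -13, -17, -20, 8]
i=7: lst[7] = (-20)-8 = -28 → [7, 1, -8, -12, -13, -17, -20, -28]

-28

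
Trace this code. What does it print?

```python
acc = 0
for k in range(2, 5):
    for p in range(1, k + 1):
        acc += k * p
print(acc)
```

k=2,p=1: acc = 0+2 = 2
k=2,p=2: acc = 2+4 = 6
k=3,p=1: acc = 6+3 = 9
k=3,p=2: acc = 9+6 = 15
k=3,p=3: acc = 15+9 = 24
k=4,p=1: acc = 24+4 = 28
k=4,p=2: acc = 28+8 = 36
k=4,p=3: acc = 36+12 = 48
k=4,p=4: acc = 48+16 = 64

64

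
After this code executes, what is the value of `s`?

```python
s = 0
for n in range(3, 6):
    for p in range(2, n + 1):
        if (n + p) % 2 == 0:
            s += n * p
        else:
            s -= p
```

62

n=3,p=2: odd sum, s = 0-2 = -2
n=3,p=3: even sum, s = (-2)+9 = 7
n=4,p=2: even sum, s = 7+8 = 15
n=4,p=3: odd sum, s = 15-3 = 12
n=4,p=4: even sum, s = 12+16 = 28
n=5,p=2: odd sum, s = 28-2 = 26
n=5,p=3: even sum, s = 26+15 = 41
n=5,p=4: odd sum, s = 41-4 = 37
n=5,p=5: even sum, s = 37+25 = 62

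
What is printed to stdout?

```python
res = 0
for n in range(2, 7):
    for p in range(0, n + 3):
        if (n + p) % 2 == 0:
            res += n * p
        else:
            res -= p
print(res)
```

n=2,p=0: even sum, res = 0+0 = 0
n=2,p=1: odd sum, res = 0-1 = -1
n=2,p=2: even sum, res = (-1)+4 = 3
n=2,p=3: odd sum, res = 3-3 = 0
n=2,p=4: even sum, res = 0+8 = 8
n=3,p=0: odd sum, res = 8-0 = 8
n=3,p=1: even sum, res = 8+3 = 11
n=3,p=2: odd sum, res = 11-2 = 9
n=3,p=3: even sum, res = 9+9 = 18
n=3,p=4: odd sum, res = 18-4 = 14
n=3,p=5: even sum, res = 14+15 = 29
n=4,p=0: even sum, res = 29+0 = 29
n=4,p=1: odd sum, res = 29-1 = 28
n=4,p=2: even sum, res = 28+8 = 36
n=4,p=3: odd sum, res = 36-3 = 33
n=4,p=4: even sum, res = 33+16 = 49
n=4,p=5: odd sum, res = 49-5 = 44
n=4,p=6: even sum, res = 44+24 = 68
n=5,p=0: odd sum, res = 68-0 = 68
n=5,p=1: even sum, res = 68+5 = 73
n=5,p=2: odd sum, res = 73-2 = 71
n=5,p=3: even sum, res = 71+15 = 86
n=5,p=4: odd sum, res = 86-4 = 82
n=5,p=5: even sum, res = 82+25 = 107
n=5,p=6: odd sum, res = 107-6 = 101
n=5,p=7: even sum, res = 101+35 = 136
n=6,p=0: even sum, res = 136+0 = 136
n=6,p=1: odd sum, res = 136-1 = 135
n=6,p=2: even sum, res = 135+12 = 147
n=6,p=3: odd sum, res = 147-3 = 144
n=6,p=4: even sum, res = 144+24 = 168
n=6,p=5: odd sum, res = 168-5 = 163
n=6,p=6: even sum, res = 163+36 = 199
n=6,p=7: odd sum, res = 199-7 = 192
n=6,p=8: even sum, res = 192+48 = 240

240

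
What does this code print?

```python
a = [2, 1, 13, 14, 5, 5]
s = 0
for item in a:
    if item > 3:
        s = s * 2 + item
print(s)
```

item=2: not >3
item=1: not >3
item=13: >3, s = 0*2+13 = 13
item=14: >3, s = 13*2+14 = 40
item=5: >3, s = 40*2+5 = 85
item=5: >3, s = 85*2+5 = 175

175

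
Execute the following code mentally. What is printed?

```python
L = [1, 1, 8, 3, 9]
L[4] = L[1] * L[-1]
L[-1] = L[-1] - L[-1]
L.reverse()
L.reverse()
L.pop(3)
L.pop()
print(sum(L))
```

L[4] = L[1]*L[-1] = 1*9 = 9 → [1, 1, 8, 3, 9]
L[-1] = L[-1]-L[-1] = 9-9 = 0 → [1, 1, 8, 3, 0]
reverse → [0, 3, 8, 1, 1]
reverse → [1, 1, 8, 3, 0]
pop(3) removes 3 → [1, 1, 8, 0]
pop() removes 0 → [1, 1, 8]
sum = 10

10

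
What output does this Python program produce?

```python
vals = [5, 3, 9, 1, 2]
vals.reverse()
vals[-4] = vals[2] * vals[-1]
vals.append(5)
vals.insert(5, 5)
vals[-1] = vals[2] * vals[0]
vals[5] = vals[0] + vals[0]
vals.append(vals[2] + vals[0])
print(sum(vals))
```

reverse → [2, 1, 9, 3, 5]
vals[-4] = vals[2]*vals[-1] = 9*5 = 45 → [2, 45, 9, 3, 5]
append 5 → [2, 45, 9, 3, 5, 5]
insert 5 at 5 → [2, 45, 9, 3, 5, 5, 5]
vals[-1] = vals[2]*vals[0] = 9*2 = 18 → [2, 45, 9, 3, 5, 5, 18]
vals[5] = vals[0]+vals[0] = 2+2 = 4 → [2, 45, 9, 3, 5, 4, 18]
append vals[2]+vals[0] = 9+2 = 11 → [2, 45, 9, 3, 5, 4, 18, 11]
sum = 97

97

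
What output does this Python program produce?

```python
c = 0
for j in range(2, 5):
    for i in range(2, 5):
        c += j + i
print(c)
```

j=2,i=2: c = 0+4 = 4
j=2,i=3: c = 4+5 = 9
j=2,i=4: c = 9+6 = 15
j=3,i=2: c = 15+5 = 20
j=3,i=3: c = 20+6 = 26
j=3,i=4: c = 26+7 = 33
j=4,i=2: c = 33+6 = 39
j=4,i=3: c = 39+7 = 46
j=4,i=4: c = 46+8 = 54

54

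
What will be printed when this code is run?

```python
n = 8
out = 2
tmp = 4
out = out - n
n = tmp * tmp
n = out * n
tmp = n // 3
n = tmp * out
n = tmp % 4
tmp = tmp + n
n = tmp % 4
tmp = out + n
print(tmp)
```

-6

out = 2-8 = -6
n = 4*4 = 16
n = (-6)*16 = -96
tmp = (-96)//3 = -32
n = (-32)*(-6) = 192
n = (-32)%4 = 0
tmp = (-32)+0 = -32
n = (-32)%4 = 0
tmp = (-6)+0 = -6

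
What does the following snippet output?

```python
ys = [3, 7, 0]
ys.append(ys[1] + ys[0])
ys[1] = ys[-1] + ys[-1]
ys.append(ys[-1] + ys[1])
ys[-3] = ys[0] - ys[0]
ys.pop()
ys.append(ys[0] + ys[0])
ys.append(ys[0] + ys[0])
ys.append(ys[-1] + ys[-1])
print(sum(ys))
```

57

append ys[1]+ys[0] = 7+3 = 10 → [3, 7, 0, 10]
ys[1] = ys[-1]+ys[-1] = 10+10 = 20 → [3, 20, 0, 10]
append ys[-1]+ys[1] = 10+20 = 30 → [3, 20, 0, 10, 30]
ys[-3] = ys[0]-ys[0] = 3-3 = 0 → [3, 20, 0, 10, 30]
pop() removes 30 → [3, 20, 0, 10]
append ys[0]+ys[0] = 3+3 = 6 → [3, 20, 0, 10, 6]
append ys[0]+ys[0] = 3+3 = 6 → [3, 20, 0, 10, 6, 6]
append ys[-1]+ys[-1] = 6+6 = 12 → [3, 20, 0, 10, 6, 6, 12]
sum = 57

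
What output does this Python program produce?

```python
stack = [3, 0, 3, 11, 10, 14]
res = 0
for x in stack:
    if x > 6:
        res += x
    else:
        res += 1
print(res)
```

x=3: not >6, res = 0+1 = 1
x=0: not >6, res = 1+1 = 2
x=3: not >6, res = 2+1 = 3
x=11: >6, res = 3+11 = 14
x=10: >6, res = 14+10 = 24
x=14: >6, res = 24+14 = 38

38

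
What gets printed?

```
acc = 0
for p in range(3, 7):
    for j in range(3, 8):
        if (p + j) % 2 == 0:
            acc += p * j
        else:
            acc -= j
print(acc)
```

p=3,j=3: even sum, acc = 0+9 = 9
p=3,j=4: odd sum, acc = 9-4 = 5
p=3,j=5: even sum, acc = 5+15 = 20
p=3,j=6: odd sum, acc = 20-6 = 14
p=3,j=7: even sum, acc = 14+21 = 35
p=4,j=3: odd sum, acc = 35-3 = 32
p=4,j=4: even sum, acc = 32+16 = 48
p=4,j=5: odd sum, acc = 48-5 = 43
p=4,j=6: even sum, acc = 43+24 = 67
p=4,j=7: odd sum, acc = 67-7 = 60
p=5,j=3: even sum, acc = 60+15 = 75
p=5,j=4: odd sum, acc = 75-4 = 71
p=5,j=5: even sum, acc = 71+25 = 96
p=5,j=6: odd sum, acc = 96-6 = 90
p=5,j=7: even sum, acc = 90+35 = 125
p=6,j=3: odd sum, acc = 125-3 = 122
p=6,j=4: even sum, acc = 122+24 = 146
p=6,j=5: odd sum, acc = 146-5 = 141
p=6,j=6: even sum, acc = 141+36 = 177
p=6,j=7: odd sum, acc = 177-7 = 170

170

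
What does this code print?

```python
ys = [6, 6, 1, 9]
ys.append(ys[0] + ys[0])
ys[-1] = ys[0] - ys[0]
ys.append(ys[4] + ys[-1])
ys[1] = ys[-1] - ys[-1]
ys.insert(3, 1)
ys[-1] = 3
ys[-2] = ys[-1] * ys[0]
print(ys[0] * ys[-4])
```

append ys[0]+ys[0] = 6+6 = 12 → [6, 6, 1, 9, 12]
ys[-1] = ys[0]-ys[0] = 6-6 = 0 → [6, 6, 1, 9, 0]
append ys[4]+ys[-1] = 0+0 = 0 → [6, 6, 1, 9, 0, 0]
ys[1] = ys[-1]-ys[-1] = 0-0 = 0 → [6, 0, 1, 9, 0, 0]
insert 1 at 3 → [6, 0, 1, 1, 9, 0, 0]
ys[-1] = 3 → [6, 0, 1, 1, 9, 0, 3]
ys[-2] = ys[-1]*ys[0] = 3*6 = 18 → [6, 0, 1, 1, 9, 18, 3]
ys[0]*ys[-4] = 6*1 = 6

6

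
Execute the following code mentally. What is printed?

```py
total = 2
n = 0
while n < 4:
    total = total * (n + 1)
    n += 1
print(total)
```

n=0: total = 2*1 = 2
n=1: total = 2*2 = 4
n=2: total = 4*3 = 12
n=3: total = 12*4 = 48

48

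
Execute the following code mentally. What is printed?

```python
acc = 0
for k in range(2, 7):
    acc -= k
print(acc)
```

-20

k=2: acc = 0-2 = -2
k=3: acc = (-2)-3 = -5
k=4: acc = (-5)-4 = -9
k=5: acc = (-9)-5 = -14
k=6: acc = (-14)-6 = -20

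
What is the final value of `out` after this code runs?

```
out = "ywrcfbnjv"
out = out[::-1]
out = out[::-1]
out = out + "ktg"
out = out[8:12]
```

'vktg'

reverse → 'vjnbfcrwy'
reverse → 'ywrcfbnjv'
+ 'ktg' → 'ywrcfbnjvktg'
slice [8:12] → 'vktg'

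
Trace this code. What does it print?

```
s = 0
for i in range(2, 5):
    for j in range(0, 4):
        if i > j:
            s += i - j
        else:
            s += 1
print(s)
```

22

i=2,j=0: 2>0, s = 0+2 = 2
i=2,j=1: 2>1, s = 2+1 = 3
i=2,j=2: not 2>2, s = 3+1 = 4
i=2,j=3: not 2>3, s = 4+1 = 5
i=3,j=0: 3>0, s = 5+3 = 8
i=3,j=1: 3>1, s = 8+2 = 10
i=3,j=2: 3>2, s = 10+1 = 11
i=3,j=3: not 3>3, s = 11+1 = 12
i=4,j=0: 4>0, s = 12+4 = 16
i=4,j=1: 4>1, s = 16+3 = 19
i=4,j=2: 4>2, s = 19+2 = 21
i=4,j=3: 4>3, s = 21+1 = 22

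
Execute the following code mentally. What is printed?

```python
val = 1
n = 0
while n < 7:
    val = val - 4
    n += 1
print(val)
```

-27

n=0: val = 1-4 = -3
n=1: val = (-3)-4 = -7
n=2: val = (-7)-4 = -11
n=3: val = (-11)-4 = -15
n=4: val = (-15)-4 = -19
n=5: val = (-19)-4 = -23
n=6: val = (-23)-4 = -27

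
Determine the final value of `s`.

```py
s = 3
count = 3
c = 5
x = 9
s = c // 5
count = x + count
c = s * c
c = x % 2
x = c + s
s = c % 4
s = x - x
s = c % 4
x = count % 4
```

s = 5//5 = 1
count = 9+3 = 12
c = 1*5 = 5
c = 9%2 = 1
x = 1+1 = 2
s = 1%4 = 1
s = 2-2 = 0
s = 1%4 = 1
x = 12%4 = 0

1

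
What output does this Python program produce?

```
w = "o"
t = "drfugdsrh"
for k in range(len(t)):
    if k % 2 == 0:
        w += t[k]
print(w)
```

odfgsh

k=0: add 'd' → 'od'
k=1: skip
k=2: add 'f' → 'odf'
k=3: skip
k=4: add 'g' → 'odfg'
k=5: skip
k=6: add 's' → 'odfgs'
k=7: skip
k=8: add 'h' → 'odfgsh'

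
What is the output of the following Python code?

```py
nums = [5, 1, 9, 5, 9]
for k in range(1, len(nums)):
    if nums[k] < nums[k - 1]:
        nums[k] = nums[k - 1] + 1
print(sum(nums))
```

k=1: 1<5, nums[1] = 5+1 = 6 → [5, 6, 9, 5, 9]
k=2: 9>=6, unchanged → [5, 6, 9, 5, 9]
k=3: 5<9, nums[3] = 9+1 = 10 → [5, 6, 9, 10, 9]
k=4: 9<10, nums[4] = 10+1 = 11 → [5, 6, 9, 10, 11]
sum = 41

41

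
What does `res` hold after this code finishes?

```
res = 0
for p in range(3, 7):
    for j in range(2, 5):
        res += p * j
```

p=3,j=2: res = 0+6 = 6
p=3,j=3: res = 6+9 = 15
p=3,j=4: res = 15+12 = 27
p=4,j=2: res = 27+8 = 35
p=4,j=3: res = 35+12 = 47
p=4,j=4: res = 47+16 = 63
p=5,j=2: res = 63+10 = 73
p=5,j=3: res = 73+15 = 88
p=5,j=4: res = 88+20 = 108
p=6,j=2: res = 108+12 = 120
p=6,j=3: res = 120+18 = 138
p=6,j=4: res = 138+24 = 162

162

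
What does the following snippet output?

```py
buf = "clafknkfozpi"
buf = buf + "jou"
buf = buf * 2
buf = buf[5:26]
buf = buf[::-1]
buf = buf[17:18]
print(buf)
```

+ 'jou' → 'clafknkfozpijou'
repeat ×2 → 'clafknkfozpijouclafknkfozpijou'
slice [5:26] → 'nkfozpijouclafknkfozp'
reverse → 'pzofknkfalcuojipzofkn'
slice [17:18] → 'o'

o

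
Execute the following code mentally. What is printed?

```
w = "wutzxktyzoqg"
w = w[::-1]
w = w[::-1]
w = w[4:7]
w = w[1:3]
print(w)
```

kt

reverse → 'gqozytkxztuw'
reverse → 'wutzxktyzoqg'
slice [4:7] → 'xkt'
slice [1:3] → 'kt'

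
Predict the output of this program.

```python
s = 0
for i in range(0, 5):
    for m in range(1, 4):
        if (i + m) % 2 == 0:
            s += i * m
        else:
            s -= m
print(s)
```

i=0,m=1: odd sum, s = 0-1 = -1
i=0,m=2: even sum, s = (-1)+0 = -1
i=0,m=3: odd sum, s = (-1)-3 = -4
i=1,m=1: even sum, s = (-4)+1 = -3
i=1,m=2: odd sum, s = (-3)-2 = -5
i=1,m=3: even sum, s = (-5)+3 = -2
i=2,m=1: odd sum, s = (-2)-1 = -3
i=2,m=2: even sum, s = (-3)+4 = 1
i=2,m=3: odd sum, s = 1-3 = -2
i=3,m=1: even sum, s = (-2)+3 = 1
i=3,m=2: odd sum, s = 1-2 = -1
i=3,m=3: even sum, s = (-1)+9 = 8
i=4,m=1: odd sum, s = 8-1 = 7
i=4,m=2: even sum, s = 7+8 = 15
i=4,m=3: odd sum, s = 15-3 = 12

12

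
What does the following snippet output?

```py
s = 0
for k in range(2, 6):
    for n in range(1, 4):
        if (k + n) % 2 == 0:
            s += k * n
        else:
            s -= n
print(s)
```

32

k=2,n=1: odd sum, s = 0-1 = -1
k=2,n=2: even sum, s = (-1)+4 = 3
k=2,n=3: odd sum, s = 3-3 = 0
k=3,n=1: even sum, s = 0+3 = 3
k=3,n=2: odd sum, s = 3-2 = 1
k=3,n=3: even sum, s = 1+9 = 10
k=4,n=1: odd sum, s = 10-1 = 9
k=4,n=2: even sum, s = 9+8 = 17
k=4,n=3: odd sum, s = 17-3 = 14
k=5,n=1: even sum, s = 14+5 = 19
k=5,n=2: odd sum, s = 19-2 = 17
k=5,n=3: even sum, s = 17+15 = 32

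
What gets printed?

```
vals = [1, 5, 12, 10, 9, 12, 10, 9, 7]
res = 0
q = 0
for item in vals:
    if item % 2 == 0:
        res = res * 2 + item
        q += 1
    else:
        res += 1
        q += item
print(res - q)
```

173

item=1: not even, res = 0+1 = 1; q=1
item=5: not even, res = 1+1 = 2; q=6
item=12: even, res = 2*2+12 = 16; q=7
item=10: even, res = 16*2+10 = 42; q=8
item=9: not even, res = 42+1 = 43; q=17
item=12: even, res = 43*2+12 = 98; q=18
item=10: even, res = 98*2+10 = 206; q=19
item=9: not even, res = 206+1 = 207; q=28
item=7: not even, res = 207+1 = 208; q=35
res-q = 208-35 = 173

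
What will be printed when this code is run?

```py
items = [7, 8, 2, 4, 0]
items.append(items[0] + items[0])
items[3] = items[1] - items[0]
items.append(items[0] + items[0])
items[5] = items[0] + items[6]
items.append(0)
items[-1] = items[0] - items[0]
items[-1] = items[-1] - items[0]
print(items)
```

[7, 8, 2, 1, 0, 21, 14, -7]

append items[0]+items[0] = 7+7 = 14 → [7, 8, 2, 4, 0, 14]
items[3] = items[1]-items[0] = 8-7 = 1 → [7, 8, 2, 1, 0, 14]
append items[0]+items[0] = 7+7 = 14 → [7, 8, 2, 1, 0, 14, 14]
items[5] = items[0]+items[6] = 7+14 = 21 → [7, 8, 2, 1, 0, 21, 14]
append 0 → [7, 8, 2, 1, 0, 21, 14, 0]
items[-1] = items[0]-items[0] = 7-7 = 0 → [7, 8, 2, 1, 0, 21, 14, 0]
items[-1] = items[-1]-items[0] = 0-7 = -7 → [7, 8, 2, 1, 0, 21, 14, -7]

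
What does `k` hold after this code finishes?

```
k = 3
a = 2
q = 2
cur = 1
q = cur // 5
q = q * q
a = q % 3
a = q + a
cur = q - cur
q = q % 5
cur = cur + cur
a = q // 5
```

3

q = 1//5 = 0
q = 0*0 = 0
a = 0%3 = 0
a = 0+0 = 0
cur = 0-1 = -1
q = 0%5 = 0
cur = (-1)+(-1) = -2
a = 0//5 = 0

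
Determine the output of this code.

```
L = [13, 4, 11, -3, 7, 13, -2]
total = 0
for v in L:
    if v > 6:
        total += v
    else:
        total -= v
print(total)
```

45

v=13: >6, total = 0+13 = 13
v=4: not >6, total = 13-4 = 9
v=11: >6, total = 9+11 = 20
v=-3: not >6, total = 20-(-3) = 23
v=7: >6, total = 23+7 = 30
v=13: >6, total = 30+13 = 43
v=-2: not >6, total = 43-(-2) = 45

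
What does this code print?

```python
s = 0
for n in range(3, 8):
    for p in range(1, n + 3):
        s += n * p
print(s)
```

800

n=3,p=1: s = 0+3 = 3
n=3,p=2: s = 3+6 = 9
n=3,p=3: s = 9+9 = 18
n=3,p=4: s = 18+12 = 30
n=3,p=5: s = 30+15 = 45
n=4,p=1: s = 45+4 = 49
n=4,p=2: s = 49+8 = 57
n=4,p=3: s = 57+12 = 69
n=4,p=4: s = 69+16 = 85
n=4,p=5: s = 85+20 = 105
n=4,p=6: s = 105+24 = 129
n=5,p=1: s = 129+5 = 134
n=5,p=2: s = 134+10 = 144
n=5,p=3: s = 144+15 = 159
n=5,p=4: s = 159+20 = 179
n=5,p=5: s = 179+25 = 204
n=5,p=6: s = 204+30 = 234
n=5,p=7: s = 234+35 = 269
n=6,p=1: s = 269+6 = 275
n=6,p=2: s = 275+12 = 287
n=6,p=3: s = 287+18 = 305
n=6,p=4: s = 305+24 = 329
n=6,p=5: s = 329+30 = 359
n=6,p=6: s = 359+36 = 395
n=6,p=7: s = 395+42 = 437
n=6,p=8: s = 437+48 = 485
n=7,p=1: s = 485+7 = 492
n=7,p=2: s = 492+14 = 506
n=7,p=3: s = 506+21 = 527
n=7,p=4: s = 527+28 = 555
n=7,p=5: s = 555+35 = 590
n=7,p=6: s = 590+42 = 632
n=7,p=7: s = 632+49 = 681
n=7,p=8: s = 681+56 = 737
n=7,p=9: s = 737+63 = 800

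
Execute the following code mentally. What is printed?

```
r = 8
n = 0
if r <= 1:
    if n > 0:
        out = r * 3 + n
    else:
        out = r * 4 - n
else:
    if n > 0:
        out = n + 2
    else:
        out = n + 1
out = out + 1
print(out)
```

r=8, n=0
r <= 1 is False; n > 0 is False
→ out = n + 1 = 1
out = 1+1 = 2

2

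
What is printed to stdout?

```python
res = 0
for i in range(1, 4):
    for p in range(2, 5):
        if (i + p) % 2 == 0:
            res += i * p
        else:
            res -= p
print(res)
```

9

i=1,p=2: odd sum, res = 0-2 = -2
i=1,p=3: even sum, res = (-2)+3 = 1
i=1,p=4: odd sum, res = 1-4 = -3
i=2,p=2: even sum, res = (-3)+4 = 1
i=2,p=3: odd sum, res = 1-3 = -2
i=2,p=4: even sum, res = (-2)+8 = 6
i=3,p=2: odd sum, res = 6-2 = 4
i=3,p=3: even sum, res = 4+9 = 13
i=3,p=4: odd sum, res = 13-4 = 9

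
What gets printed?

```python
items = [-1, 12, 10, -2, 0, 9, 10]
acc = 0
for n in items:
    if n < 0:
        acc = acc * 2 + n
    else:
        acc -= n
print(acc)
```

-67

n=-1: <0, acc = 0*2+(-1) = -1
n=12: not <0, acc = (-1)-12 = -13
n=10: not <0, acc = (-13)-10 = -23
n=-2: <0, acc = (-23)*2+(-2) = -48
n=0: not <0, acc = (-48)-0 = -48
n=9: not <0, acc = (-48)-9 = -57
n=10: not <0, acc = (-57)-10 = -67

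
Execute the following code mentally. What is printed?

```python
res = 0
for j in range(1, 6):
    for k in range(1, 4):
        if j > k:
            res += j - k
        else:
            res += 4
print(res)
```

j=1,k=1: not 1>1, res = 0+4 = 4
j=1,k=2: not 1>2, res = 4+4 = 8
j=1,k=3: not 1>3, res = 8+4 = 12
j=2,k=1: 2>1, res = 12+1 = 13
j=2,k=2: not 2>2, res = 13+4 = 17
j=2,k=3: not 2>3, res = 17+4 = 21
j=3,k=1: 3>1, res = 21+2 = 23
j=3,k=2: 3>2, res = 23+1 = 24
j=3,k=3: not 3>3, res = 24+4 = 28
j=4,k=1: 4>1, res = 28+3 = 31
j=4,k=2: 4>2, res = 31+2 = 33
j=4,k=3: 4>3, res = 33+1 = 34
j=5,k=1: 5>1, res = 34+4 = 38
j=5,k=2: 5>2, res = 38+3 = 41
j=5,k=3: 5>3, res = 41+2 = 43

43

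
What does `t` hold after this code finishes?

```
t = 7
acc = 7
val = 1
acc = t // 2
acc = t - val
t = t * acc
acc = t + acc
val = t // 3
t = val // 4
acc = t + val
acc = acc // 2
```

acc = 7//2 = 3
acc = 7-1 = 6
t = 7*6 = 42
acc = 42+6 = 48
val = 42//3 = 14
t = 14//4 = 3
acc = 3+14 = 17
acc = 17//2 = 8

3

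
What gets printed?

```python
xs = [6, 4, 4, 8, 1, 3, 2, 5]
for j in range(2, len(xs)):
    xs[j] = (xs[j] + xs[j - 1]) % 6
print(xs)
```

[6, 4, 2, 4, 5, 2, 4, 3]

j=2: xs[2] = (4+4)%6 = 2 → [6, 4, 2, 8, 1, 3, 2, 5]
j=3: xs[3] = (8+2)%6 = 4 → [6, 4, 2, 4, 1, 3, 2, 5]
j=4: xs[4] = (1+4)%6 = 5 → [6, 4, 2, 4, 5, 3, 2, 5]
j=5: xs[5] = (3+5)%6 = 2 → [6, 4, 2, 4, 5, 2, 2, 5]
j=6: xs[6] = (2+2)%6 = 4 → [6, 4, 2, 4, 5, 2, 4, 5]
j=7: xs[7] = (5+4)%6 = 3 → [6, 4, 2, 4, 5, 2, 4, 3]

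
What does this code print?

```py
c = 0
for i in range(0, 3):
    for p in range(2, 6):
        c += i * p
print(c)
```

i=0,p=2: c = 0+0 = 0
i=0,p=3: c = 0+0 = 0
i=0,p=4: c = 0+0 = 0
i=0,p=5: c = 0+0 = 0
i=1,p=2: c = 0+2 = 2
i=1,p=3: c = 2+3 = 5
i=1,p=4: c = 5+4 = 9
i=1,p=5: c = 9+5 = 14
i=2,p=2: c = 14+4 = 18
i=2,p=3: c = 18+6 = 24
i=2,p=4: c = 24+8 = 32
i=2,p=5: c = 32+10 = 42

42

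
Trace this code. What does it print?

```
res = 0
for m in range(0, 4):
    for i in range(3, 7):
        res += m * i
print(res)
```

108

m=0,i=3: res = 0+0 = 0
m=0,i=4: res = 0+0 = 0
m=0,i=5: res = 0+0 = 0
m=0,i=6: res = 0+0 = 0
m=1,i=3: res = 0+3 = 3
m=1,i=4: res = 3+4 = 7
m=1,i=5: res = 7+5 = 12
m=1,i=6: res = 12+6 = 18
m=2,i=3: res = 18+6 = 24
m=2,i=4: res = 24+8 = 32
m=2,i=5: res = 32+10 = 42
m=2,i=6: res = 42+12 = 54
m=3,i=3: res = 54+9 = 63
m=3,i=4: res = 63+12 = 75
m=3,i=5: res = 75+15 = 90
m=3,i=6: res = 90+18 = 108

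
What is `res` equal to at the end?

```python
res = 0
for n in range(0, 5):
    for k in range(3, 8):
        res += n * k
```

n=0,k=3: res = 0+0 = 0
n=0,k=4: res = 0+0 = 0
n=0,k=5: res = 0+0 = 0
n=0,k=6: res = 0+0 = 0
n=0,k=7: res = 0+0 = 0
n=1,k=3: res = 0+3 = 3
n=1,k=4: res = 3+4 = 7
n=1,k=5: res = 7+5 = 12
n=1,k=6: res = 12+6 = 18
n=1,k=7: res = 18+7 = 25
n=2,k=3: res = 25+6 = 31
n=2,k=4: res = 31+8 = 39
n=2,k=5: res = 39+10 = 49
n=2,k=6: res = 49+12 = 61
n=2,k=7: res = 61+14 = 75
n=3,k=3: res = 75+9 = 84
n=3,k=4: res = 84+12 = 96
n=3,k=5: res = 96+15 = 111
n=3,k=6: res = 111+18 = 129
n=3,k=7: res = 129+21 = 150
n=4,k=3: res = 150+12 = 162
n=4,k=4: res = 162+16 = 178
n=4,k=5: res = 178+20 = 198
n=4,k=6: res = 198+24 = 222
n=4,k=7: res = 222+28 = 250

250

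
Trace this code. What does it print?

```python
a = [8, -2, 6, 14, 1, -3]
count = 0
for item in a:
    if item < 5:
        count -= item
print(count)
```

item=8: not <5
item=-2: <5, count = 0-(-2) = 2
item=6: not <5
item=14: not <5
item=1: <5, count = 2-1 = 1
item=-3: <5, count = 1-(-3) = 4

4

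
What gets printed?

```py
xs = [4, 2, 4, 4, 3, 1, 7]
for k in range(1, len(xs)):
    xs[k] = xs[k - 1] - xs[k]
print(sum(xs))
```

-38

k=1: xs[1] = 4-2 = 2 → [4, 2, 4, 4, 3, 1, 7]
k=2: xs[2] = 2-4 = -2 → [4, 2, -2, 4, 3, 1, 7]
k=3: xs[3] = (-2)-4 = -6 → [4, 2, -2, -6, 3, 1, 7]
k=4: xs[4] = (-6)-3 = -9 → [4, 2, -2, -6, -9, 1, 7]
k=5: xs[5] = (-9)-1 = -10 → [4, 2, -2, -6, -9, -10, 7]
k=6: xs[6] = (-10)-7 = -17 → [4, 2, -2, -6, -9, -10, -17]
sum = -38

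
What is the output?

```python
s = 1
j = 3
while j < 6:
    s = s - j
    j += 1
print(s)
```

-11

j=3: s = 1-3 = -2
j=4: s = (-2)-4 = -6
j=5: s = (-6)-5 = -11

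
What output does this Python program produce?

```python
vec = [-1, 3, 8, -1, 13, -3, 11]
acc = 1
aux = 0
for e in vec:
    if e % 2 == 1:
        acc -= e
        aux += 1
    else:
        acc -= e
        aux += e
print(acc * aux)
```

e=-1: odd, acc = 1-(-1) = 2; aux=1
e=3: odd, acc = 2-3 = -1; aux=2
e=8: not odd, acc = (-1)-8 = -9; aux=10
e=-1: odd, acc = (-9)-(-1) = -8; aux=11
e=13: odd, acc = (-8)-13 = -21; aux=12
e=-3: odd, acc = (-21)-(-3) = -18; aux=13
e=11: odd, acc = (-18)-11 = -29; aux=14
acc*aux = (-29)*14 = -406

-406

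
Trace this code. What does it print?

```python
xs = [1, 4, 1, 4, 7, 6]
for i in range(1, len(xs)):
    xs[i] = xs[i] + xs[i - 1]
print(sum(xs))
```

62

i=1: xs[1] = 4+1 = 5 → [1, 5, 1, 4, 7, 6]
i=2: xs[2] = 1+5 = 6 → [1, 5, 6, 4, 7, 6]
i=3: xs[3] = 4+6 = 10 → [1, 5, 6, 10, 7, 6]
i=4: xs[4] = 7+10 = 17 → [1, 5, 6, 10, 17, 6]
i=5: xs[5] = 6+17 = 23 → [1, 5, 6, 10, 17, 23]
sum = 62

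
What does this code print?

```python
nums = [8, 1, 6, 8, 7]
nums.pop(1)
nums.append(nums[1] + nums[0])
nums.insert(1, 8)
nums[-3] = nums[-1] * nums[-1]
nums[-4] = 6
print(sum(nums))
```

pop(1) removes 1 → [8, 6, 8, 7]
append nums[1]+nums[0] = 6+8 = 14 → [8, 6, 8, 7, 14]
insert 8 at 1 → [8, 8, 6, 8, 7, 14]
nums[-3] = nums[-1]*nums[-1] = 14*14 = 196 → [8, 8, 6, 196, 7, 14]
nums[-4] = 6 → [8, 8, 6, 196, 7, 14]
sum = 239

239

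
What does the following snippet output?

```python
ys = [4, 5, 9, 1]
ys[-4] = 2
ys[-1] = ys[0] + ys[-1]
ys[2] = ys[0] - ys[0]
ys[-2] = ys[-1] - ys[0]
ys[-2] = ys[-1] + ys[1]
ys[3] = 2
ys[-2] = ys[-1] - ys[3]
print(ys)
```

[2, 5, 0, 2]

ys[-4] = 2 → [2, 5, 9, 1]
ys[-1] = ys[0]+ys[-1] = 2+1 = 3 → [2, 5, 9, 3]
ys[2] = ys[0]-ys[0] = 2-2 = 0 → [2, 5, 0, 3]
ys[-2] = ys[-1]-ys[0] = 3-2 = 1 → [2, 5, 1, 3]
ys[-2] = ys[-1]+ys[1] = 3+5 = 8 → [2, 5, 8, 3]
ys[3] = 2 → [2, 5, 8, 2]
ys[-2] = ys[-1]-ys[3] = 2-2 = 0 → [2, 5, 0, 2]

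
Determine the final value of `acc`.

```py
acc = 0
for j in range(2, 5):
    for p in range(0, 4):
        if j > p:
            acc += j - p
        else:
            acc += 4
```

j=2,p=0: 2>0, acc = 0+2 = 2
j=2,p=1: 2>1, acc = 2+1 = 3
j=2,p=2: not 2>2, acc = 3+4 = 7
j=2,p=3: not 2>3, acc = 7+4 = 11
j=3,p=0: 3>0, acc = 11+3 = 14
j=3,p=1: 3>1, acc = 14+2 = 16
j=3,p=2: 3>2, acc = 16+1 = 17
j=3,p=3: not 3>3, acc = 17+4 = 21
j=4,p=0: 4>0, acc = 21+4 = 25
j=4,p=1: 4>1, acc = 25+3 = 28
j=4,p=2: 4>2, acc = 28+2 = 30
j=4,p=3: 4>3, acc = 30+1 = 31

31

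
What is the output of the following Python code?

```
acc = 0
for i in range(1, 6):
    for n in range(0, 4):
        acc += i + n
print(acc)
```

i=1,n=0: acc = 0+1 = 1
i=1,n=1: acc = 1+2 = 3
i=1,n=2: acc = 3+3 = 6
i=1,n=3: acc = 6+4 = 10
i=2,n=0: acc = 10+2 = 12
i=2,n=1: acc = 12+3 = 15
i=2,n=2: acc = 15+4 = 19
i=2,n=3: acc = 19+5 = 24
i=3,n=0: acc = 24+3 = 27
i=3,n=1: acc = 27+4 = 31
i=3,n=2: acc = 31+5 = 36
i=3,n=3: acc = 36+6 = 42
i=4,n=0: acc = 42+4 = 46
i=4,n=1: acc = 46+5 = 51
i=4,n=2: acc = 51+6 = 57
i=4,n=3: acc = 57+7 = 64
i=5,n=0: acc = 64+5 = 69
i=5,n=1: acc = 69+6 = 75
i=5,n=2: acc = 75+7 = 82
i=5,n=3: acc = 82+8 = 90

90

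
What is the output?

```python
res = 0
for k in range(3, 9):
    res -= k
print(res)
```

-33

k=3: res = 0-3 = -3
k=4: res = (-3)-4 = -7
k=5: res = (-7)-5 = -12
k=6: res = (-12)-6 = -18
k=7: res = (-18)-7 = -25
k=8: res = (-25)-8 = -33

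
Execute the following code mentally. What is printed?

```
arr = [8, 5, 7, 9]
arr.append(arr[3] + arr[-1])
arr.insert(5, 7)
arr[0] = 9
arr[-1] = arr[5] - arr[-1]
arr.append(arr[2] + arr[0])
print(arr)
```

[9, 5, 7, 9, 18, 0, 16]

append arr[3]+arr[-1] = 9+9 = 18 → [8, 5, 7, 9, 18]
insert 7 at 5 → [8, 5, 7, 9, 18, 7]
arr[0] = 9 → [9, 5, 7, 9, 18, 7]
arr[-1] = arr[5]-arr[-1] = 7-7 = 0 → [9, 5, 7, 9, 18, 0]
append arr[2]+arr[0] = 7+9 = 16 → [9, 5, 7, 9, 18, 0, 16]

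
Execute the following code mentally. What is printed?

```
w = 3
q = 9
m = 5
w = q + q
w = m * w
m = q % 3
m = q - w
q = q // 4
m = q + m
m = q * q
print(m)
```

w = 9+9 = 18
w = 5*18 = 90
m = 9%3 = 0
m = 9-90 = -81
q = 9//4 = 2
m = 2+(-81) = -79
m = 2*2 = 4

4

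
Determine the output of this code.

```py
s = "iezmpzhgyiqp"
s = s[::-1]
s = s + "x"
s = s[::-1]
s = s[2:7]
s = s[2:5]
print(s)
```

mpz

reverse → 'pqiyghzpmzei'
+ 'x' → 'pqiyghzpmzeix'
reverse → 'xiezmpzhgyiqp'
slice [2:7] → 'ezmpz'
slice [2:5] → 'mpz'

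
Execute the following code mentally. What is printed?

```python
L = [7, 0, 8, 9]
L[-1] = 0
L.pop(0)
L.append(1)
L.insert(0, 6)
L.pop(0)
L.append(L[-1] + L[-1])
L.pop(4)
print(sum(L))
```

9

L[-1] = 0 → [7, 0, 8, 0]
pop(0) removes 7 → [0, 8, 0]
append 1 → [0, 8, 0, 1]
insert 6 at 0 → [6, 0, 8, 0, 1]
pop(0) removes 6 → [0, 8, 0, 1]
append L[-1]+L[-1] = 1+1 = 2 → [0, 8, 0, 1, 2]
pop(4) removes 2 → [0, 8, 0, 1]
sum = 9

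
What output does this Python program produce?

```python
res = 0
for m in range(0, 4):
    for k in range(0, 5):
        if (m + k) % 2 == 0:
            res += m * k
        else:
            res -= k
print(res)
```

m=0,k=0: even sum, res = 0+0 = 0
m=0,k=1: odd sum, res = 0-1 = -1
m=0,k=2: even sum, res = (-1)+0 = -1
m=0,k=3: odd sum, res = (-1)-3 = -4
m=0,k=4: even sum, res = (-4)+0 = -4
m=1,k=0: odd sum, res = (-4)-0 = -4
m=1,k=1: even sum, res = (-4)+1 = -3
m=1,k=2: odd sum, res = (-3)-2 = -5
m=1,k=3: even sum, res = (-5)+3 = -2
m=1,k=4: odd sum, res = (-2)-4 = -6
m=2,k=0: even sum, res = (-6)+0 = -6
m=2,k=1: odd sum, res = (-6)-1 = -7
m=2,k=2: even sum, res = (-7)+4 = -3
m=2,k=3: odd sum, res = (-3)-3 = -6
m=2,k=4: even sum, res = (-6)+8 = 2
m=3,k=0: odd sum, res = 2-0 = 2
m=3,k=1: even sum, res = 2+3 = 5
m=3,k=2: odd sum, res = 5-2 = 3
m=3,k=3: even sum, res = 3+9 = 12
m=3,k=4: odd sum, res = 12-4 = 8

8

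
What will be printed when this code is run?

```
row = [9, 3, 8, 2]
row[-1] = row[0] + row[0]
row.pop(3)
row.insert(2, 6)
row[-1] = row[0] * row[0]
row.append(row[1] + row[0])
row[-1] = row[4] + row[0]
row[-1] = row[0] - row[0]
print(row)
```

[9, 3, 6, 81, 0]

row[-1] = row[0]+row[0] = 9+9 = 18 → [9, 3, 8, 18]
pop(3) removes 18 → [9, 3, 8]
insert 6 at 2 → [9, 3, 6, 8]
row[-1] = row[0]*row[0] = 9*9 = 81 → [9, 3, 6, 81]
append row[1]+row[0] = 3+9 = 12 → [9, 3, 6, 81, 12]
row[-1] = row[4]+row[0] = 12+9 = 21 → [9, 3, 6, 81, 21]
row[-1] = row[0]-row[0] = 9-9 = 0 → [9, 3, 6, 81, 0]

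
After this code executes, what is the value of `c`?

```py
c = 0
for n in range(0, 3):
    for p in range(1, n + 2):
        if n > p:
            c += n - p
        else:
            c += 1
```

6

n=0,p=1: not 0>1, c = 0+1 = 1
n=1,p=1: not 1>1, c = 1+1 = 2
n=1,p=2: not 1>2, c = 2+1 = 3
n=2,p=1: 2>1, c = 3+1 = 4
n=2,p=2: not 2>2, c = 4+1 = 5
n=2,p=3: not 2>3, c = 5+1 = 6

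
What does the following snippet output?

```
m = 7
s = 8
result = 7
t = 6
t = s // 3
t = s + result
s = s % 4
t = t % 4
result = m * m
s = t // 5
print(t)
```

t = 8//3 = 2
t = 8+7 = 15
s = 8%4 = 0
t = 15%4 = 3
result = 7*7 = 49
s = 3//5 = 0

3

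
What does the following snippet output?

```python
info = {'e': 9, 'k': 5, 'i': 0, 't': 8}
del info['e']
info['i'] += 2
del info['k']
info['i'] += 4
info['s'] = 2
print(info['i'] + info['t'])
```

del 'e' → {'k': 5, 'i': 0, 't': 8}
info['i'] = 0+2 = 2 → {'k': 5, 'i': 2, 't': 8}
del 'k' → {'i': 2, 't': 8}
info['i'] = 2+4 = 6 → {'i': 6, 't': 8}
info['s'] = 2 → {'i': 6, 't': 8, 's': 2}
info['i']+info['t'] = 6+8 = 14

14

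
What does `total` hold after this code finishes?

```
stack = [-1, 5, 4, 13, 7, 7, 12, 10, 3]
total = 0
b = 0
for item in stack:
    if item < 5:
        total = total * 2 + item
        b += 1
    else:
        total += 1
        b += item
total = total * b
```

1197

item=-1: <5, total = 0*2+(-1) = -1; b=1
item=5: not <5, total = (-1)+1 = 0; b=6
item=4: <5, total = 0*2+4 = 4; b=7
item=13: not <5, total = 4+1 = 5; b=20
item=7: not <5, total = 5+1 = 6; b=27
item=7: not <5, total = 6+1 = 7; b=34
item=12: not <5, total = 7+1 = 8; b=46
item=10: not <5, total = 8+1 = 9; b=56
item=3: <5, total = 9*2+3 = 21; b=57
total*b = 21*57 = 1197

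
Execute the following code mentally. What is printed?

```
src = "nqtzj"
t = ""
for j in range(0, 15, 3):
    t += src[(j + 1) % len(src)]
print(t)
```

qjtnz

j=0: add src[1]='q' → 'q'
j=3: add src[4]='j' → 'qj'
j=6: add src[2]='t' → 'qjt'
j=9: add src[0]='n' → 'qjtn'
j=12: add src[3]='z' → 'qjtnz'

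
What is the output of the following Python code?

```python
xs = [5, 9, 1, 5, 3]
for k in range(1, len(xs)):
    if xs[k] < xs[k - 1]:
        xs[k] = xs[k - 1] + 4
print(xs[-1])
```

21

k=1: 9>=5, unchanged → [5, 9, 1, 5, 3]
k=2: 1<9, xs[2] = 9+4 = 13 → [5, 9, 13, 5, 3]
k=3: 5<13, xs[3] = 13+4 = 17 → [5, 9, 13, 17, 3]
k=4: 3<17, xs[4] = 17+4 = 21 → [5, 9, 13, 17, 21]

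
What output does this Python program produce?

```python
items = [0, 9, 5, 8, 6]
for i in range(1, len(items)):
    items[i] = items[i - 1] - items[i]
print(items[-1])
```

i=1: items[1] = 0-9 = -9 → [0, -9, 5, 8, 6]
i=2: items[2] = (-9)-5 = -14 → [0, -9, -14, 8, 6]
i=3: items[3] = (-14)-8 = -22 → [0, -9, -14, -22, 6]
i=4: items[4] = (-22)-6 = -28 → [0, -9, -14, -22, -28]

-28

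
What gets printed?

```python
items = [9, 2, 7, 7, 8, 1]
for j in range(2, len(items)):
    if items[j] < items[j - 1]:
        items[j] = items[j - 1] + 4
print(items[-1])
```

j=2: 7>=2, unchanged → [9, 2, 7, 7, 8, 1]
j=3: 7>=7, unchanged → [9, 2, 7, 7, 8, 1]
j=4: 8>=7, unchanged → [9, 2, 7, 7, 8, 1]
j=5: 1<8, items[5] = 8+4 = 12 → [9, 2, 7, 7, 8, 12]

12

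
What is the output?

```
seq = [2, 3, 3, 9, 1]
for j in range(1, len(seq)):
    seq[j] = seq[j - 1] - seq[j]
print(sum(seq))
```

j=1: seq[1] = 2-3 = -1 → [2, -1, 3, 9, 1]
j=2: seq[2] = (-1)-3 = -4 → [2, -1, -4, 9, 1]
j=3: seq[3] = (-4)-9 = -13 → [2, -1, -4, -13, 1]
j=4: seq[4] = (-13)-1 = -14 → [2, -1, -4, -13, -14]
sum = -30

-30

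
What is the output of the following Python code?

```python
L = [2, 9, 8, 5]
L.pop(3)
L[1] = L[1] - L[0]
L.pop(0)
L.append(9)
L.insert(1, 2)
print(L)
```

[7, 2, 8, 9]

pop(3) removes 5 → [2, 9, 8]
L[1] = L[1]-L[0] = 9-2 = 7 → [2, 7, 8]
pop(0) removes 2 → [7, 8]
append 9 → [7, 8, 9]
insert 2 at 1 → [7, 2, 8, 9]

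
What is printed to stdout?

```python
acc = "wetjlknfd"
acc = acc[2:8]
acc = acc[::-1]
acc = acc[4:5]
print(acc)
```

j

slice [2:8] → 'tjlknf'
reverse → 'fnkljt'
slice [4:5] → 'j'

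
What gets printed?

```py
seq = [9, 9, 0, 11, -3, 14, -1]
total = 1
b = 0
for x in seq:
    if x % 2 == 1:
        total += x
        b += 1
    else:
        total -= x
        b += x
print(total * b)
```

x=9: odd, total = 1+9 = 10; b=1
x=9: odd, total = 10+9 = 19; b=2
x=0: not odd, total = 19-0 = 19; b=2
x=11: odd, total = 19+11 = 30; b=3
x=-3: odd, total = 30+(-3) = 27; b=4
x=14: not odd, total = 27-14 = 13; b=18
x=-1: odd, total = 13+(-1) = 12; b=19
total*b = 12*19 = 228

228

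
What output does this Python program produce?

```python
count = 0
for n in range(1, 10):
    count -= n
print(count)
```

n=1: count = 0-1 = -1
n=2: count = (-1)-2 = -3
n=3: count = (-3)-3 = -6
n=4: count = (-6)-4 = -10
n=5: count = (-10)-5 = -15
n=6: count = (-15)-6 = -21
n=7: count = (-21)-7 = -28
n=8: count = (-28)-8 = -36
n=9: count = (-36)-9 = -45

-45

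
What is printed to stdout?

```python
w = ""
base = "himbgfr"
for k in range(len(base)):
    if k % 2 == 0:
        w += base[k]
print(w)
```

hmgr

k=0: add 'h' → 'h'
k=1: skip
k=2: add 'm' → 'hm'
k=3: skip
k=4: add 'g' → 'hmg'
k=5: skip
k=6: add 'r' → 'hmgr'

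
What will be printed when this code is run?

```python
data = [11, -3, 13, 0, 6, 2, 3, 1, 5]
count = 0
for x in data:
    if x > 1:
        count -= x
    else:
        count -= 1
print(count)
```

x=11: >1, count = 0-11 = -11
x=-3: not >1, count = (-11)-1 = -12
x=13: >1, count = (-12)-13 = -25
x=0: not >1, count = (-25)-1 = -26
x=6: >1, count = (-26)-6 = -32
x=2: >1, count = (-32)-2 = -34
x=3: >1, count = (-34)-3 = -37
x=1: not >1, count = (-37)-1 = -38
x=5: >1, count = (-38)-5 = -43

-43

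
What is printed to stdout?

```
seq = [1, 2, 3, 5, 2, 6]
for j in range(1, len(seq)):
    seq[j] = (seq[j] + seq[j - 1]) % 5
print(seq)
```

[1, 3, 1, 1, 3, 4]

j=1: seq[1] = (2+1)%5 = 3 → [1, 3, 3, 5, 2, 6]
j=2: seq[2] = (3+3)%5 = 1 → [1, 3, 1, 5, 2, 6]
j=3: seq[3] = (5+1)%5 = 1 → [1, 3, 1, 1, 2, 6]
j=4: seq[4] = (2+1)%5 = 3 → [1, 3, 1, 1, 3, 6]
j=5: seq[5] = (6+3)%5 = 4 → [1, 3, 1, 1, 3, 4]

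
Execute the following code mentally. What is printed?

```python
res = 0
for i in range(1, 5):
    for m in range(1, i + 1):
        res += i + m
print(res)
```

i=1,m=1: res = 0+2 = 2
i=2,m=1: res = 2+3 = 5
i=2,m=2: res = 5+4 = 9
i=3,m=1: res = 9+4 = 13
i=3,m=2: res = 13+5 = 18
i=3,m=3: res = 18+6 = 24
i=4,m=1: res = 24+5 = 29
i=4,m=2: res = 29+6 = 35
i=4,m=3: res = 35+7 = 42
i=4,m=4: res = 42+8 = 50

50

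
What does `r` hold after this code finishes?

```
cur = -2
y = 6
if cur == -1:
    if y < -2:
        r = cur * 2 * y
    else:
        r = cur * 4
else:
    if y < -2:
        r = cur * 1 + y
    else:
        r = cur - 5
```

cur=-2, y=6
cur == -1 is False; y < -2 is False
→ r = cur - 5 = -7

-7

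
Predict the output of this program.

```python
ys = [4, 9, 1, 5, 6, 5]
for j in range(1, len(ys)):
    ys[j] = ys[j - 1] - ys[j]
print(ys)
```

j=1: ys[1] = 4-9 = -5 → [4, -5, 1, 5, 6, 5]
j=2: ys[2] = (-5)-1 = -6 → [4, -5, -6, 5, 6, 5]
j=3: ys[3] = (-6)-5 = -11 → [4, -5, -6, -11, 6, 5]
j=4: ys[4] = (-11)-6 = -17 → [4, -5, -6, -11, -17, 5]
j=5: ys[5] = (-17)-5 = -22 → [4, -5, -6, -11, -17, -22]

[4, -5, -6, -11, -17, -22]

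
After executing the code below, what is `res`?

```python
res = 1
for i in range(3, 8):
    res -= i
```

-24

i=3: res = 1-3 = -2
i=4: res = (-2)-4 = -6
i=5: res = (-6)-5 = -11
i=6: res = (-11)-6 = -17
i=7: res = (-17)-7 = -24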